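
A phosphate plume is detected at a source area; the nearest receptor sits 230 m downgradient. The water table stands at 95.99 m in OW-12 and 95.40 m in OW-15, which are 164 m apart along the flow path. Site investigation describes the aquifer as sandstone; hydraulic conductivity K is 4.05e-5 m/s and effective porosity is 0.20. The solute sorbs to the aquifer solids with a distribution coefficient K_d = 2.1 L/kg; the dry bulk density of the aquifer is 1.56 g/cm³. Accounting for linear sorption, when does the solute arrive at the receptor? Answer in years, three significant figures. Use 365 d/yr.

Hydraulic gradient i = (95.99 − 95.40) / 164 = 0.59 / 164 = 0.003598
K = 4.05e-5 m/s × 86400 s/d = 3.499 m/d
Darcy flux q = K·i = 3.499 × 0.003598 = 0.01259 m/d
v = Ki/n = 3.499·0.003598/0.20 = 0.06294 m/d
Retardation R = 1 + ρ_b·K_d/n = 1 + 1.56×2.1/0.20 = 17.38
Contaminant velocity v_c = v/R = 0.06294/17.38 = 0.003622 m/d
t = L/v_c = 230/0.003622 = 63510 d
   = 63510/365 = 174 yr

174 years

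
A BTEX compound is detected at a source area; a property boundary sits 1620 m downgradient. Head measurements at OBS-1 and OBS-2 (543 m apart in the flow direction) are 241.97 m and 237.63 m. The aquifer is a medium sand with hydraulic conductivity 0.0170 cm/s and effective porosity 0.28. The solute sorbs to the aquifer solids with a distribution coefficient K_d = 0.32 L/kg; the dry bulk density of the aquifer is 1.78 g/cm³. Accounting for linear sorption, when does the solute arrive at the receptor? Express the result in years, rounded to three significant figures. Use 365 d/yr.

Hydraulic gradient i = (241.97 − 237.63) / 543 = 4.34 / 543 = 0.007993
K = 0.0170 cm/s × 864 = 14.69 m/d
q = Ki = 14.69 × 0.007993 = 0.1174 m/d
v_s = q/n_e = 0.1174/0.28 = 0.4193 m/d
Retardation R = 1 + ρ_b·K_d/n = 1 + 1.78×0.32/0.28 = 3.034
Contaminant velocity v_c = v/R = 0.4193/3.034 = 0.1382 m/d
t = L/v_c = 1620/0.1382 = 11720 d
   = 11720/365 = 32.1 yr

32.1 years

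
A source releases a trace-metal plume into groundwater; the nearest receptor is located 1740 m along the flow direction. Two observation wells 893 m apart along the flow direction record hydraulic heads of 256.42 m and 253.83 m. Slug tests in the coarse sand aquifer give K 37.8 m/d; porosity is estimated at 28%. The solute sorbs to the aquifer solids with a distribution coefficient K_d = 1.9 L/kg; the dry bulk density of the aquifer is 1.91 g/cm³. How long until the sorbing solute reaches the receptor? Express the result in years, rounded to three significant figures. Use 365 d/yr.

170 years

Hydraulic gradient i = (256.42 − 253.83) / 893 = 2.59 / 893 = 0.002900
q = Ki = 37.8 × 0.002900 = 0.1096 m/d
v = Ki/n = 37.8·0.002900/0.28 = 0.3915 m/d
Retardation R = 1 + ρ_b·K_d/n = 1 + 1.91×1.9/0.28 = 13.96
Contaminant velocity v_c = v/R = 0.3915/13.96 = 0.02805 m/d
t = L/v_c = 1740/0.02805 = 62040 d
   = 62040/365 = 170 yr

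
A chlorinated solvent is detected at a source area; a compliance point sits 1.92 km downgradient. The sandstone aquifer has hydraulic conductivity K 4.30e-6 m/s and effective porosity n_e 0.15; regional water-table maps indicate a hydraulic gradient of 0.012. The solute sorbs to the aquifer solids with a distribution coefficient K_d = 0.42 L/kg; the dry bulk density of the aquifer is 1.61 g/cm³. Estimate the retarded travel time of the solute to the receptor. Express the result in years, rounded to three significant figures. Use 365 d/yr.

K = 4.30e-6 m/s × 86400 s/d = 0.3715 m/d
Specific discharge q = 0.3715 × 0.012 = 0.004458 m/d
Seepage velocity v = q / n = 0.004458 / 0.15 = 0.02972 m/d
Retardation R = 1 + ρ_b·K_d/n = 1 + 1.61×0.42/0.15 = 5.508
Contaminant velocity v_c = v/R = 0.02972/5.508 = 0.005396 m/d
L = 1.92 km = 1920 m
t = L/v_c = 1920/0.005396 = 355800 d
   = 355800/365 = 975 yr

975 years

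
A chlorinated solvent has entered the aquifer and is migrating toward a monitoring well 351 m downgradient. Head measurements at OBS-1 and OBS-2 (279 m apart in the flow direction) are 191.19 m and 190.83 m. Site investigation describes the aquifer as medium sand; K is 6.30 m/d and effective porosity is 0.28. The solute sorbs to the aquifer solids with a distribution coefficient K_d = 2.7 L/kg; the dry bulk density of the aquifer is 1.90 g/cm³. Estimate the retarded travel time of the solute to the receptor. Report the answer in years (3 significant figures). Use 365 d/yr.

640 years

Hydraulic gradient i = (191.19 − 190.83) / 279 = 0.36 / 279 = 0.001290
Darcy flux q = K·i = 6.30 × 0.001290 = 0.008129 m/d
v_s = q/n_e = 0.008129/0.28 = 0.02903 m/d
Retardation R = 1 + ρ_b·K_d/n = 1 + 1.90×2.7/0.28 = 19.32
Contaminant velocity v_c = v/R = 0.02903/19.32 = 0.001503 m/d
t = L/v_c = 351/0.001503 = 233600 d
   = 233600/365 = 640 yr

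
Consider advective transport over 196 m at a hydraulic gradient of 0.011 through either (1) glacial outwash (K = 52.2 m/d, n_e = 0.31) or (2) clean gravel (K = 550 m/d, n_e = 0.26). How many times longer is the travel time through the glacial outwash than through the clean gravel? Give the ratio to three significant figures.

12.6

Unit 1 (glacial outwash): v = 52.2×0.011/0.31 = 1.852 m/d, t = 196/1.852 = 105.8 d
Unit 2 (clean gravel): v = 550×0.011/0.26 = 23.27 m/d, t = 196/23.27 = 8.423 d
t(glacial outwash) / t(clean gravel) = 105.8/8.423 = 12.6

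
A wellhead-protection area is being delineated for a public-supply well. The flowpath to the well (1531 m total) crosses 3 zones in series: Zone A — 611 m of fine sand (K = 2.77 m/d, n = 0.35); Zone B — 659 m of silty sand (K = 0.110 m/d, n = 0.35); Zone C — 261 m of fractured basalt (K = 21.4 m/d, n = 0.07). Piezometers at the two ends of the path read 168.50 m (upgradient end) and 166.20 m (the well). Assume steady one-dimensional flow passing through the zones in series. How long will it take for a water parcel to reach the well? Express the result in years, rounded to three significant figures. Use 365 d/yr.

Total head drop ΔH = 168.50 − 166.20 = 2.30 m
Steady 1-D flow in series ⇒ the Darcy flux q is identical in every zone and the zone head losses add (resistances L/K in series).
Σ(L/K) = 611/2.77 + 659/0.110 + 261/21.4 = 220.6 + 5991 + 12.20 = 6224 d
q = ΔH / Σ(L/K) = 2.30 / 6224 = 3.696e-4 m/d (same in every zone)
Zone A: v = q/n = 3.696e-4/0.35 = 0.001056 m/d → t_A = 611/0.001056 = 578700 d
Zone B: v = q/n = 3.696e-4/0.35 = 0.001056 m/d → t_B = 659/0.001056 = 624100 d
Zone C: v = q/n = 3.696e-4/0.07 = 0.005279 m/d → t_C = 261/0.005279 = 49440 d
Total t = 578700 + 624100 + 49440 = 1.252e6 d
   = 1.252e6 / 365 = 3430 yr

3430 years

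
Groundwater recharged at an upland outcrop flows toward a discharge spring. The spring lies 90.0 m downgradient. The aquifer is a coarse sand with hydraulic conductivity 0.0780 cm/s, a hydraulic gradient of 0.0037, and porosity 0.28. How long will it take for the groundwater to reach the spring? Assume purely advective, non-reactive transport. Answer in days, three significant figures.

K = 0.0780 cm/s × 864 = 67.39 m/d
Specific discharge q = 67.39 × 0.0037 = 0.2494 m/d
Average linear velocity = 0.2494 / 0.28 = 0.8905 m/d
t = L / v = 90.0 / 0.8905 = 101.1 d

101 days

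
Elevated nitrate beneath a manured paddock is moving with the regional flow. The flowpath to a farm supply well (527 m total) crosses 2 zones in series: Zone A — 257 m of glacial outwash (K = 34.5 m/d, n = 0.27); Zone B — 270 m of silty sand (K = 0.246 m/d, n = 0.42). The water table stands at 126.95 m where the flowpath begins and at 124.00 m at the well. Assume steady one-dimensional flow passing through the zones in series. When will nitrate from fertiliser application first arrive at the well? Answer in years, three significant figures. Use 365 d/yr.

Total head drop ΔH = 126.95 − 124.00 = 2.95 m
Steady 1-D flow in series ⇒ the Darcy flux q is identical in every zone and the zone head losses add (resistances L/K in series).
Σ(L/K) = 257/34.5 + 270/0.246 = 7.449 + 1098 = 1105 d
q = ΔH / Σ(L/K) = 2.95 / 1105 = 0.002670 m/d (same in every zone)
Zone A: v = q/n = 0.002670/0.27 = 0.009888 m/d → t_A = 257/0.009888 = 25990 d
Zone B: v = q/n = 0.002670/0.42 = 0.006356 m/d → t_B = 270/0.006356 = 42480 d
Total t = 25990 + 42480 = 68470 d
   = 68470 / 365 = 188 yr

188 years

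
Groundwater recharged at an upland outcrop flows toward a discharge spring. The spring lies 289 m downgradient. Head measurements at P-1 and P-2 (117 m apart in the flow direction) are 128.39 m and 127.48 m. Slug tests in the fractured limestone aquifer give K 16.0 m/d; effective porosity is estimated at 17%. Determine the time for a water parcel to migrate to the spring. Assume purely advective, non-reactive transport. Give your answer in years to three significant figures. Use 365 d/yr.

Hydraulic gradient i = (128.39 − 127.48) / 117 = 0.91 / 117 = 0.007778
Specific discharge q = 16.0 × 0.007778 = 0.1244 m/d
Average linear velocity = 0.1244 / 0.17 = 0.7320 m/d
t = L / v = 289 / 0.7320 = 394.8 d
   = 394.8 / 365 = 1.08 yr

1.08 years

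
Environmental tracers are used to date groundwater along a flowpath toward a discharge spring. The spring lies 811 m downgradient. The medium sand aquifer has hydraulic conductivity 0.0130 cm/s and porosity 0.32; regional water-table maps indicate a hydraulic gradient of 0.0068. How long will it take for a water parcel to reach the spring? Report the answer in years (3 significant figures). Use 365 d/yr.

K = 0.0130 cm/s × 864 = 11.23 m/d
Darcy flux q = K·i = 11.23 × 0.0068 = 0.07638 m/d
Seepage velocity v = q / n = 0.07638 / 0.32 = 0.2387 m/d
t = L / v = 811 / 0.2387 = 3398 d
   = 3398 / 365 = 9.31 yr

9.31 years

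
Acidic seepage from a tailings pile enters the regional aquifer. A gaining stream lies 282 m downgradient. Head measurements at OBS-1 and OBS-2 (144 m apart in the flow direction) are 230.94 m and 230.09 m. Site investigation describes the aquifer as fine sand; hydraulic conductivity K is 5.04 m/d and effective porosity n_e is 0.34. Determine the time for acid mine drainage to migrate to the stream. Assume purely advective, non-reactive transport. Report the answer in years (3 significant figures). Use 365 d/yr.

8.83 years

Hydraulic gradient i = (230.94 − 230.09) / 144 = 0.85 / 144 = 0.005903
Specific discharge q = 5.04 × 0.005903 = 0.02975 m/d
v_s = q/n_e = 0.02975/0.34 = 0.08750 m/d
t = L / v = 282 / 0.08750 = 3223 d
   = 3223 / 365 = 8.83 yr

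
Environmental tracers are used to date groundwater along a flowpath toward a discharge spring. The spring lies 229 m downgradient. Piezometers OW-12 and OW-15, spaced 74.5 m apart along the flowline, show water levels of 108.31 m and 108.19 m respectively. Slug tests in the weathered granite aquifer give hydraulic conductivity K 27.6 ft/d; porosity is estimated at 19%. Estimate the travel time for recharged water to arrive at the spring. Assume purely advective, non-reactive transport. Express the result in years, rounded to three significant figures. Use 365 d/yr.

Hydraulic gradient i = (108.31 − 108.19) / 74.5 = 0.12 / 74.5 = 0.001611
K = 27.6 ft/d × 0.3048 = 8.412 m/d
Darcy flux q = K·i = 8.412 × 0.001611 = 0.01355 m/d
v_s = q/n_e = 0.01355/0.19 = 0.07132 m/d
t = L / v = 229 / 0.07132 = 3211 d
   = 3211 / 365 = 8.80 yr

8.80 years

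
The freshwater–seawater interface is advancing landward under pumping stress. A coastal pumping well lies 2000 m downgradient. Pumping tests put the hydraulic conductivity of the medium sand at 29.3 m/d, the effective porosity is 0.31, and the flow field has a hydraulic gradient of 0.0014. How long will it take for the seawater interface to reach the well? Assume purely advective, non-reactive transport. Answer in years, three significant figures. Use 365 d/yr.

41.4 years

Specific discharge q = 29.3 × 0.0014 = 0.04102 m/d
v = Ki/n = 29.3·0.0014/0.31 = 0.1323 m/d
t = L / v = 2000 / 0.1323 = 15110 d
   = 15110 / 365 = 41.4 yr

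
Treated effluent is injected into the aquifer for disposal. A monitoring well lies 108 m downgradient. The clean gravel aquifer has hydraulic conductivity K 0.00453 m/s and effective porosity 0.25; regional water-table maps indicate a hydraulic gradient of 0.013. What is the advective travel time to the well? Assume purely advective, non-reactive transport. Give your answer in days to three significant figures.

5.31 days

K = 0.00453 m/s × 86400 s/d = 391.4 m/d
Darcy flux q = K·i = 391.4 × 0.013 = 5.088 m/d
Seepage velocity v = q / n = 5.088 / 0.25 = 20.35 m/d
t = L / v = 108 / 20.35 = 5.307 d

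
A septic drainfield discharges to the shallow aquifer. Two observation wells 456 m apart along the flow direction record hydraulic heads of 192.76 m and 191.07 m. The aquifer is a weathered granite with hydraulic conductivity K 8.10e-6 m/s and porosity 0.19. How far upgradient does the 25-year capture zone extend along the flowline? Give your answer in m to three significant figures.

125 m

Hydraulic gradient i = (192.76 − 191.07) / 456 = 1.69 / 456 = 0.003706
K = 8.10e-6 m/s × 86400 s/d = 0.6998 m/d
Darcy flux q = K·i = 0.6998 × 0.003706 = 0.002594 m/d
Seepage velocity v = q / n = 0.002594 / 0.19 = 0.01365 m/d
T = 25 yr × 365 = 9125 d
L = v × T = 0.01365 × 9125 = 124.6 m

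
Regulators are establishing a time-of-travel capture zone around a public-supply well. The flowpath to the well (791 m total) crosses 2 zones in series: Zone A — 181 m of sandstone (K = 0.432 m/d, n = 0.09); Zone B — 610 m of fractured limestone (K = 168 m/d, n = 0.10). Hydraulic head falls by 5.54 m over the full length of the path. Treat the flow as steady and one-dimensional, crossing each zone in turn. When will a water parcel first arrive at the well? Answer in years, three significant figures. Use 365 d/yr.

Steady 1-D flow in series ⇒ the Darcy flux q is identical in every zone and the zone head losses add (resistances L/K in series).
Σ(L/K) = 181/0.432 + 610/168 = 419.0 + 3.631 = 422.6 d
q = ΔH / Σ(L/K) = 5.54 / 422.6 = 0.01311 m/d (same in every zone)
Zone A: v = q/n = 0.01311/0.09 = 0.1457 m/d → t_A = 181/0.1457 = 1243 d
Zone B: v = q/n = 0.01311/0.10 = 0.1311 m/d → t_B = 610/0.1311 = 4653 d
Total t = 1243 + 4653 = 5896 d
   = 5896 / 365 = 16.2 yr

16.2 years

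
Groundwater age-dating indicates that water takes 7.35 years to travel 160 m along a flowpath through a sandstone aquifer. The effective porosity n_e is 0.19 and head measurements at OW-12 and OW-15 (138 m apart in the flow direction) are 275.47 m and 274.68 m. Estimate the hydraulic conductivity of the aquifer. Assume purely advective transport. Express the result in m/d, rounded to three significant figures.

1.98 m/d

Hydraulic gradient i = (275.47 − 274.68) / 138 = 0.79 / 138 = 0.005725
t = 7.35 years = 2683 d
v = L / t = 160 / 2683 = 0.05964 m/d
K = v · n / i = 0.05964 × 0.19 / 0.005725 = 1.98 m/d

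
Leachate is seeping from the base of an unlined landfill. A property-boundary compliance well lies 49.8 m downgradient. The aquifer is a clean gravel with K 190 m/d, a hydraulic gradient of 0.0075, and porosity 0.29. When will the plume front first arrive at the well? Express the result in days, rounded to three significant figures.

10.1 days

q = Ki = 190 × 0.0075 = 1.425 m/d
v_s = q/n_e = 1.425/0.29 = 4.914 m/d
t = L / v = 49.8 / 4.914 = 10.13 d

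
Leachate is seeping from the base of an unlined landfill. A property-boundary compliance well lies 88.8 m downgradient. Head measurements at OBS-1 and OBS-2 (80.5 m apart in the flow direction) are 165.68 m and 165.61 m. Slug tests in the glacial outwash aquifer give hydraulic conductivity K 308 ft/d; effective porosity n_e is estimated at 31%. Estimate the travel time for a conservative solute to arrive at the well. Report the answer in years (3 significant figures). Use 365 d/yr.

0.924 years

Hydraulic gradient i = (165.68 − 165.61) / 80.5 = 0.07 / 80.5 = 8.696e-4
K = 308 ft/d × 0.3048 = 93.88 m/d
Specific discharge q = 93.88 × 8.696e-4 = 0.08163 m/d
v_s = q/n_e = 0.08163/0.31 = 0.2633 m/d
t = L / v = 88.8 / 0.2633 = 337.2 d
   = 337.2 / 365 = 0.924 yr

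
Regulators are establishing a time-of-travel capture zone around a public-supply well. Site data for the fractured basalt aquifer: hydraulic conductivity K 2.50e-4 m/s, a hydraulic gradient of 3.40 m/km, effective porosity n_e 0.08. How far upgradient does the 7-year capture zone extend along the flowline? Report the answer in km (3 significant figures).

2.35 km

K = 2.50e-4 m/s × 86400 s/d = 21.60 m/d
q = Ki = 21.60 × 0.0034 = 0.07344 m/d
Average linear velocity = 0.07344 / 0.08 = 0.9180 m/d
T = 7 yr × 365 = 2555 d
L = v × T = 0.9180 × 2555 = 2345 m
   = 2.35 km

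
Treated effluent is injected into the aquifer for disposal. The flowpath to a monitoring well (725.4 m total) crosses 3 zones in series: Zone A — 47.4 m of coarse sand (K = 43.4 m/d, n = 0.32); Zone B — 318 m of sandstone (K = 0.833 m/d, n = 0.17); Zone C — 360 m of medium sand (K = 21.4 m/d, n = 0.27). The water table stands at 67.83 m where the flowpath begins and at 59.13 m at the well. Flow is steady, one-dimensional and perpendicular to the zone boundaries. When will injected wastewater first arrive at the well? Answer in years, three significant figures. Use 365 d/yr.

Total head drop ΔH = 67.83 − 59.13 = 8.70 m
Continuity: the same q passes through each zone, so ΔH = q·Σ(L_j/K_j) — the zones act as resistances in series.
Σ(L/K) = 47.4/43.4 + 318/0.833 + 360/21.4 = 1.092 + 381.8 + 16.82 = 399.7 d
q = ΔH / Σ(L/K) = 8.70 / 399.7 = 0.02177 m/d (same in every zone)
Zone A: v = q/n = 0.02177/0.32 = 0.06803 m/d → t_A = 47.4/0.06803 = 696.8 d
Zone B: v = q/n = 0.02177/0.17 = 0.1280 m/d → t_B = 318/0.1280 = 2483 d
Zone C: v = q/n = 0.02177/0.27 = 0.08062 m/d → t_C = 360/0.08062 = 4465 d
Total t = 696.8 + 2483 + 4465 = 7645 d
   = 7645 / 365 = 20.9 yr

20.9 years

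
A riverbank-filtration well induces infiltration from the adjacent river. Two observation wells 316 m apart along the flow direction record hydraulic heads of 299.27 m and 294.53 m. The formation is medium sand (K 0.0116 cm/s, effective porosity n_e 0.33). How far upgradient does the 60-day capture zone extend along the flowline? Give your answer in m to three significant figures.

Hydraulic gradient i = (299.27 − 294.53) / 316 = 4.74 / 316 = 0.01500
K = 0.0116 cm/s × 864 = 10.02 m/d
Darcy flux q = K·i = 10.02 × 0.01500 = 0.1503 m/d
v_s = q/n_e = 0.1503/0.33 = 0.4556 m/d
L = v × T = 0.4556 × 60 = 27.33 m

27.3 m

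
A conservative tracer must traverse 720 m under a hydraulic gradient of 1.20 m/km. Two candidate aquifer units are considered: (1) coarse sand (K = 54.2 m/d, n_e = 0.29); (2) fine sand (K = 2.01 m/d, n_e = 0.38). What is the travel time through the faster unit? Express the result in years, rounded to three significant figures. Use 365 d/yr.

8.80 years

Unit 1 (coarse sand): v = 54.2×0.0012/0.29 = 0.2243 m/d, t = 720/0.2243 = 3210 d
Unit 2 (fine sand): v = 2.01×0.0012/0.38 = 0.006347 m/d, t = 720/0.006347 = 113400 d
Faster: 3210 d / 365 = 8.80 yr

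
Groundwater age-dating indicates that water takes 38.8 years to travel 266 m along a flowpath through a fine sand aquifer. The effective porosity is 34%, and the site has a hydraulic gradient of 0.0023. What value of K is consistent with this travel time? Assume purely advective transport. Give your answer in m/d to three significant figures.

t = 38.8 years = 14160 d
v = L / t = 266 / 14160 = 0.01878 m/d
K = v · n / i = 0.01878 × 0.34 / 0.0023 = 2.78 m/d

2.78 m/d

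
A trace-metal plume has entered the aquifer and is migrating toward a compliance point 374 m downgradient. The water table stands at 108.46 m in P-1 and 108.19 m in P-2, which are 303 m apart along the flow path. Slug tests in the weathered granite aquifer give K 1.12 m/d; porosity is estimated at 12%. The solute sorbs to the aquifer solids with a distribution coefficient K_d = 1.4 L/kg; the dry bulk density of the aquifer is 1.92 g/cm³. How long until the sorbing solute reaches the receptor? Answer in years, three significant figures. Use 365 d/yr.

Hydraulic gradient i = (108.46 − 108.19) / 303 = 0.27 / 303 = 8.911e-4
Darcy flux q = K·i = 1.12 × 8.911e-4 = 9.980e-4 m/d
Average linear velocity = 9.980e-4 / 0.12 = 0.008317 m/d
Retardation R = 1 + ρ_b·K_d/n = 1 + 1.92×1.4/0.12 = 23.40
Contaminant velocity v_c = v/R = 0.008317/23.40 = 3.554e-4 m/d
t = L/v_c = 374/3.554e-4 = 1.052e6 d
   = 1.052e6/365 = 2880 yr

2880 years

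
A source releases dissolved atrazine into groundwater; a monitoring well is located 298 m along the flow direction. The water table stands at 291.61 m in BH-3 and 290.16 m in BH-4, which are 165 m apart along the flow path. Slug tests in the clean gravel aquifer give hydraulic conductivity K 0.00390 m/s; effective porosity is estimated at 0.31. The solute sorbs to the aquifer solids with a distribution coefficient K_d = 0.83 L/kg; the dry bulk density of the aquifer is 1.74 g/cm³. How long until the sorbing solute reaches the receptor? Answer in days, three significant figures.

Hydraulic gradient i = (291.61 − 290.16) / 165 = 1.45 / 165 = 0.008788
K = 0.00390 m/s × 86400 s/d = 337.0 m/d
q = Ki = 337.0 × 0.008788 = 2.961 m/d
Average linear velocity = 2.961 / 0.31 = 9.552 m/d
Retardation R = 1 + ρ_b·K_d/n = 1 + 1.74×0.83/0.31 = 5.659
Contaminant velocity v_c = v/R = 9.552/5.659 = 1.688 m/d
t = L/v_c = 298/1.688 = 176.5 d

177 days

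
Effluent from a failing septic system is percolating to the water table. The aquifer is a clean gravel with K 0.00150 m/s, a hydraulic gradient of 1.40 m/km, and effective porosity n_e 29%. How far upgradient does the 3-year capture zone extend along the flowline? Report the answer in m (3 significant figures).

K = 0.00150 m/s × 86400 s/d = 129.6 m/d
Specific discharge q = 129.6 × 0.0014 = 0.1814 m/d
Seepage velocity v = q / n = 0.1814 / 0.29 = 0.6257 m/d
T = 3 yr × 365 = 1095 d
L = v × T = 0.6257 × 1095 = 685.1 m

685 m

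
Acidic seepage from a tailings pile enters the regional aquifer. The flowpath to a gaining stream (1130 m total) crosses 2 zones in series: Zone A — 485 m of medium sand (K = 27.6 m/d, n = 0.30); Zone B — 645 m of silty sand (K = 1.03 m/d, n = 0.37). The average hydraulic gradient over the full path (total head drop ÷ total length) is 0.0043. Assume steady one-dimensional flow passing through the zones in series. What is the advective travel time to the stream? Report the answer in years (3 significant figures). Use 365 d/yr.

139 years

Steady 1-D flow in series ⇒ the Darcy flux q is identical in every zone and the zone head losses add (resistances L/K in series).
Σ(L/K) = 485/27.6 + 645/1.03 = 17.57 + 626.2 = 643.8 d
K_eq = L_total / Σ(L/K) = 1130 / 643.8 = 1.755 m/d
q = K_eq · i = 1.755 × 0.0043 = 0.007548 m/d (same in every zone)
Zone A: v = q/n = 0.007548/0.30 = 0.02516 m/d → t_A = 485/0.02516 = 19280 d
Zone B: v = q/n = 0.007548/0.37 = 0.02040 m/d → t_B = 645/0.02040 = 31620 d
Total t = 19280 + 31620 = 50900 d
   = 50900 / 365 = 139 yr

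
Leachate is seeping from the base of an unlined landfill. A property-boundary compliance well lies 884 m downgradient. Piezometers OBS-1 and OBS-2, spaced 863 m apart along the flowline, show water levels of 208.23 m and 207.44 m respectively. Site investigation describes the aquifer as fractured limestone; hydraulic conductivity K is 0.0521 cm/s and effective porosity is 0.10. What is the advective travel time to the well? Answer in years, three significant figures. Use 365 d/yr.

Hydraulic gradient i = (208.23 − 207.44) / 863 = 0.79 / 863 = 9.154e-4
K = 0.0521 cm/s × 864 = 45.01 m/d
q = Ki = 45.01 × 9.154e-4 = 0.04121 m/d
Seepage velocity v = q / n = 0.04121 / 0.10 = 0.4121 m/d
t = L / v = 884 / 0.4121 = 2145 d
   = 2145 / 365 = 5.88 yr

5.88 years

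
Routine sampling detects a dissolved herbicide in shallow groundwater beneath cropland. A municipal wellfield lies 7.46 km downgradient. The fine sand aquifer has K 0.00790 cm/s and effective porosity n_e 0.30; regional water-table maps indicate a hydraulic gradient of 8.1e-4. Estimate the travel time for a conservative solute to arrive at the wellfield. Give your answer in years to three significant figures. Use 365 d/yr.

K = 0.00790 cm/s × 864 = 6.826 m/d
q = Ki = 6.826 × 8.1e-4 = 0.005529 m/d
Average linear velocity = 0.005529 / 0.30 = 0.01843 m/d
L = 7.46 km = 7460 m
t = L / v = 7460 / 0.01843 = 404800 d
   = 404800 / 365 = 1110 yr

1110 years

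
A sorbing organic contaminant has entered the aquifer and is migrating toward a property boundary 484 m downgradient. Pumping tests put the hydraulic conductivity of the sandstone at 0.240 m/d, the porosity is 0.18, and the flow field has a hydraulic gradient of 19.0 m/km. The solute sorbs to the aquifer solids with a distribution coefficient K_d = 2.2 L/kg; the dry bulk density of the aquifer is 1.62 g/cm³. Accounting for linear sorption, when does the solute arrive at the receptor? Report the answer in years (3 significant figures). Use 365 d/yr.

1090 years

q = Ki = 0.240 × 0.019 = 0.004560 m/d
Average linear velocity = 0.004560 / 0.18 = 0.02533 m/d
Retardation R = 1 + ρ_b·K_d/n = 1 + 1.62×2.2/0.18 = 20.80
Contaminant velocity v_c = v/R = 0.02533/20.80 = 0.001218 m/d
t = L/v_c = 484/0.001218 = 397400 d
   = 397400/365 = 1090 yr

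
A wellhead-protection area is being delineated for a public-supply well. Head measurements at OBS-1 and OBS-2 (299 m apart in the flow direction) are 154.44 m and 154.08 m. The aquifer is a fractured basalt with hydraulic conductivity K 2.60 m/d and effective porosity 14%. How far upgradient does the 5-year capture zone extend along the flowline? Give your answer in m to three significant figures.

40.8 m

Hydraulic gradient i = (154.44 − 154.08) / 299 = 0.36 / 299 = 0.001204
Darcy flux q = K·i = 2.60 × 0.001204 = 0.003130 m/d
v_s = q/n_e = 0.003130/0.14 = 0.02236 m/d
T = 5 yr × 365 = 1825 d
L = v × T = 0.02236 × 1825 = 40.81 m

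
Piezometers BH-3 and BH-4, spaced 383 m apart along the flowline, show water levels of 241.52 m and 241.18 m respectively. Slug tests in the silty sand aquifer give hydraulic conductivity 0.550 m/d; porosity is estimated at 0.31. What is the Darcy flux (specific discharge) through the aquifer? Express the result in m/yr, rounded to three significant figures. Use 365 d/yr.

Hydraulic gradient i = (241.52 − 241.18) / 383 = 0.34 / 383 = 8.877e-4
Darcy flux q = K·i = 0.550 × 8.877e-4 = 4.883e-4 m/d
   = 4.883e-4 × 365 = 0.178 m/yr

0.178 m/yr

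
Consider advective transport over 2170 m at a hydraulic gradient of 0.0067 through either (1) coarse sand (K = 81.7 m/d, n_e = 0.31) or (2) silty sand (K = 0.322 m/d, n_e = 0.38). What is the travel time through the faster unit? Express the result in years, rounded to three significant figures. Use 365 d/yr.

3.37 years

Unit 1 (coarse sand): v = 81.7×0.0067/0.31 = 1.766 m/d, t = 2170/1.766 = 1229 d
Unit 2 (silty sand): v = 0.322×0.0067/0.38 = 0.005677 m/d, t = 2170/0.005677 = 382200 d
Faster: 1229 d / 365 = 3.37 yr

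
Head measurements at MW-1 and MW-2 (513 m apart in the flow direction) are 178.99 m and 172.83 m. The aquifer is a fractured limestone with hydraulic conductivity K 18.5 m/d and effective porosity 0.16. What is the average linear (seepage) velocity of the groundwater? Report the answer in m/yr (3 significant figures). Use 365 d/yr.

507 m/yr

Hydraulic gradient i = (178.99 − 172.83) / 513 = 6.16 / 513 = 0.01201
q = Ki = 18.5 × 0.01201 = 0.2221 m/d
Average linear velocity = 0.2221 / 0.16 = 1.388 m/d
   = 1.388 × 365 = 507 m/yr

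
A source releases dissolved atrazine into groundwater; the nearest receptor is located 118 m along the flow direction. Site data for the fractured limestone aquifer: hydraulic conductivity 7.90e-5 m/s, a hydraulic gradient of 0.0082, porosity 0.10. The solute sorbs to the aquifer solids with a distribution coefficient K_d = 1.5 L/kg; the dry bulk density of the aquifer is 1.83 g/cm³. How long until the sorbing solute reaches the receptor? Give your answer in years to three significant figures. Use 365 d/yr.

K = 7.90e-5 m/s × 86400 s/d = 6.826 m/d
Darcy flux q = K·i = 6.826 × 0.0082 = 0.05597 m/d
Average linear velocity = 0.05597 / 0.10 = 0.5597 m/d
Retardation R = 1 + ρ_b·K_d/n = 1 + 1.83×1.5/0.10 = 28.45
Contaminant velocity v_c = v/R = 0.5597/28.45 = 0.01967 m/d
t = L/v_c = 118/0.01967 = 5998 d
   = 5998/365 = 16.4 yr

16.4 years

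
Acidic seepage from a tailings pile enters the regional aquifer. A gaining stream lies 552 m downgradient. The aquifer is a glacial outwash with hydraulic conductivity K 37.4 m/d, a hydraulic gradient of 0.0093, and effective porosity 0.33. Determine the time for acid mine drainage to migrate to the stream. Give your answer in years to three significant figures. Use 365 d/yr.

Specific discharge q = 37.4 × 0.0093 = 0.3478 m/d
v = Ki/n = 37.4·0.0093/0.33 = 1.054 m/d
t = L / v = 552 / 1.054 = 523.7 d
   = 523.7 / 365 = 1.43 yr

1.43 years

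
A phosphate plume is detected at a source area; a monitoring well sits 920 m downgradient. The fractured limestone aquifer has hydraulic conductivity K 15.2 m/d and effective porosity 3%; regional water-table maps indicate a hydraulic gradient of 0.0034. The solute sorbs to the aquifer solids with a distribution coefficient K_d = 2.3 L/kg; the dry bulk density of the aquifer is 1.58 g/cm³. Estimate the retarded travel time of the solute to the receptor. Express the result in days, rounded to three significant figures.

65200 days

Specific discharge q = 15.2 × 0.0034 = 0.05168 m/d
Seepage velocity v = q / n = 0.05168 / 0.03 = 1.723 m/d
Retardation R = 1 + ρ_b·K_d/n = 1 + 1.58×2.3/0.03 = 122.1
Contaminant velocity v_c = v/R = 1.723/122.1 = 0.01410 m/d
t = L/v_c = 920/0.01410 = 65230 d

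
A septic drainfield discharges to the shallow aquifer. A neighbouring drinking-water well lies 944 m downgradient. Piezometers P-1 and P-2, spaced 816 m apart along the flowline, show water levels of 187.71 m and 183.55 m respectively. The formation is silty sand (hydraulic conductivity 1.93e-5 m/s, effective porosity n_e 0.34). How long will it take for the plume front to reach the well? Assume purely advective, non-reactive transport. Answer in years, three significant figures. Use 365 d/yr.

103 years

Hydraulic gradient i = (187.71 − 183.55) / 816 = 4.16 / 816 = 0.005098
K = 1.93e-5 m/s × 86400 s/d = 1.668 m/d
Darcy flux q = K·i = 1.668 × 0.005098 = 0.008501 m/d
Seepage velocity v = q / n = 0.008501 / 0.34 = 0.02500 m/d
t = L / v = 944 / 0.02500 = 37760 d
   = 37760 / 365 = 103 yr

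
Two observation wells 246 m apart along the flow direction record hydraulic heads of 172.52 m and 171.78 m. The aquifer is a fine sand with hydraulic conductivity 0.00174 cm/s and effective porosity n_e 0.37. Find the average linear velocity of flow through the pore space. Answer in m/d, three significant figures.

Hydraulic gradient i = (172.52 − 171.78) / 246 = 0.74 / 246 = 0.003008
K = 0.00174 cm/s × 864 = 1.503 m/d
q = Ki = 1.503 × 0.003008 = 0.004522 m/d
Average linear velocity = 0.004522 / 0.37 = 0.01222 m/d

0.0122 m/d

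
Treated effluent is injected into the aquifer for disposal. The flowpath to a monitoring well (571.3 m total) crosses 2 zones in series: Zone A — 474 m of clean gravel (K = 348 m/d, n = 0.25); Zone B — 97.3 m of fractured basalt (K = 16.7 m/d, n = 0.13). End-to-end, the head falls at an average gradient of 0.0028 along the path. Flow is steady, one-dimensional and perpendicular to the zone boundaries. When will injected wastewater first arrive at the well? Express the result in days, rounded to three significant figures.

For zones in series the flux q is common to all zones; the equivalent conductivity is the harmonic (thickness-weighted) mean, K_eq = L_total / Σ(L_j/K_j).
Σ(L/K) = 474/348 + 97.3/16.7 = 1.362 + 5.826 = 7.188 d
K_eq = L_total / Σ(L/K) = 571.3 / 7.188 = 79.48 m/d
q = K_eq · i = 79.48 × 0.0028 = 0.2225 m/d (same in every zone)
Zone A: v = q/n = 0.2225/0.25 = 0.8901 m/d → t_A = 474/0.8901 = 532.5 d
Zone B: v = q/n = 0.2225/0.13 = 1.712 m/d → t_B = 97.3/1.712 = 56.84 d
Total t = 532.5 + 56.84 = 589.4 d

589 days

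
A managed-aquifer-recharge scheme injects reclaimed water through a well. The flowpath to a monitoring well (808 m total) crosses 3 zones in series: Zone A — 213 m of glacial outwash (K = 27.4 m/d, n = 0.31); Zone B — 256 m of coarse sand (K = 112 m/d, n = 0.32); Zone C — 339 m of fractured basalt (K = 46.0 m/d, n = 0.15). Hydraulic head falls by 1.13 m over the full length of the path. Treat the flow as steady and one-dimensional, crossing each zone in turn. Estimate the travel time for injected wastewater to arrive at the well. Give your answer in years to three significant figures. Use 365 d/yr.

8.40 years

Steady 1-D flow in series ⇒ the Darcy flux q is identical in every zone and the zone head losses add (resistances L/K in series).
Σ(L/K) = 213/27.4 + 256/112 + 339/46.0 = 7.774 + 2.286 + 7.370 = 17.43 d
q = ΔH / Σ(L/K) = 1.13 / 17.43 = 0.06483 m/d (same in every zone)
Zone A: v = q/n = 0.06483/0.31 = 0.2091 m/d → t_A = 213/0.2091 = 1018 d
Zone B: v = q/n = 0.06483/0.32 = 0.2026 m/d → t_B = 256/0.2026 = 1264 d
Zone C: v = q/n = 0.06483/0.15 = 0.4322 m/d → t_C = 339/0.4322 = 784.3 d
Total t = 1018 + 1264 + 784.3 = 3066 d
   = 3066 / 365 = 8.40 yr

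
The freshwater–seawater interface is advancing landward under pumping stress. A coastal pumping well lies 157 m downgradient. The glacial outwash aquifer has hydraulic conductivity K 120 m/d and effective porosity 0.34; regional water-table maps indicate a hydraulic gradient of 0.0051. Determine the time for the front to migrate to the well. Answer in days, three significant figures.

87.2 days

Darcy flux q = K·i = 120 × 0.0051 = 0.6120 m/d
v_s = q/n_e = 0.6120/0.34 = 1.800 m/d
t = L / v = 157 / 1.800 = 87.22 d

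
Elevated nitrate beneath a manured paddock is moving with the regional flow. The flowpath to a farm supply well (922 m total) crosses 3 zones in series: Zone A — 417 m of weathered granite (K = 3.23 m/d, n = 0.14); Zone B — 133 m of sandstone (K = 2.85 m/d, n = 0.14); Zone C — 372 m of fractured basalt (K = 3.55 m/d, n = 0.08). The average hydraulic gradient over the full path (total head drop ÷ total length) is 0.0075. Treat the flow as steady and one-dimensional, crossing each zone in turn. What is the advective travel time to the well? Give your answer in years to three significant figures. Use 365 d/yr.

Continuity: the same q passes through each zone, so ΔH = q·Σ(L_j/K_j) — the zones act as resistances in series.
Σ(L/K) = 417/3.23 + 133/2.85 + 372/3.55 = 129.1 + 46.67 + 104.8 = 280.6 d
K_eq = L_total / Σ(L/K) = 922 / 280.6 = 3.286 m/d
q = K_eq · i = 3.286 × 0.0075 = 0.02465 m/d (same in every zone)
Zone A: v = q/n = 0.02465/0.14 = 0.1761 m/d → t_A = 417/0.1761 = 2369 d
Zone B: v = q/n = 0.02465/0.14 = 0.1761 m/d → t_B = 133/0.1761 = 755.5 d
Zone C: v = q/n = 0.02465/0.08 = 0.3081 m/d → t_C = 372/0.3081 = 1207 d
Total t = 2369 + 755.5 + 1207 = 4332 d
   = 4332 / 365 = 11.9 yr

11.9 years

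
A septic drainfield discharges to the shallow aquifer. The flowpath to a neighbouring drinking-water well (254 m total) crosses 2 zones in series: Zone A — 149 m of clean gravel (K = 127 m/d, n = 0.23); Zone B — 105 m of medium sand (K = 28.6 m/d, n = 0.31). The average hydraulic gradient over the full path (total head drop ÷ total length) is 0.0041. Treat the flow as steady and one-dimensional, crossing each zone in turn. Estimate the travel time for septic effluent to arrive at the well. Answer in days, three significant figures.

311 days

Continuity: the same q passes through each zone, so ΔH = q·Σ(L_j/K_j) — the zones act as resistances in series.
Σ(L/K) = 149/127 + 105/28.6 = 1.173 + 3.671 = 4.845 d
K_eq = L_total / Σ(L/K) = 254 / 4.845 = 52.43 m/d
q = K_eq · i = 52.43 × 0.0041 = 0.2150 m/d (same in every zone)
Zone A: v = q/n = 0.2150/0.23 = 0.9346 m/d → t_A = 149/0.9346 = 159.4 d
Zone B: v = q/n = 0.2150/0.31 = 0.6934 m/d → t_B = 105/0.6934 = 151.4 d
Total t = 159.4 + 151.4 = 310.8 d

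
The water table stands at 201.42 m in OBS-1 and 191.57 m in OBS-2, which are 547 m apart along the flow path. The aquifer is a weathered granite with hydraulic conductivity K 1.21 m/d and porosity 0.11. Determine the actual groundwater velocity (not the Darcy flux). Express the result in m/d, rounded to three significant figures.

Hydraulic gradient i = (201.42 − 191.57) / 547 = 9.85 / 547 = 0.01801
Specific discharge q = 1.21 × 0.01801 = 0.02179 m/d
Average linear velocity = 0.02179 / 0.11 = 0.1981 m/d

0.198 m/d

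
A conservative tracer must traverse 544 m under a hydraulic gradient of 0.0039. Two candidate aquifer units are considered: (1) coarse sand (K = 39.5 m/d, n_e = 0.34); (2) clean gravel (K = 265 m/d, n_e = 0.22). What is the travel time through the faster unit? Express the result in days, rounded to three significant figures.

Unit 1 (coarse sand): v = 39.5×0.0039/0.34 = 0.4531 m/d, t = 544/0.4531 = 1201 d
Unit 2 (clean gravel): v = 265×0.0039/0.22 = 4.698 m/d, t = 544/4.698 = 115.8 d
Faster unit: t = 116 d

116 days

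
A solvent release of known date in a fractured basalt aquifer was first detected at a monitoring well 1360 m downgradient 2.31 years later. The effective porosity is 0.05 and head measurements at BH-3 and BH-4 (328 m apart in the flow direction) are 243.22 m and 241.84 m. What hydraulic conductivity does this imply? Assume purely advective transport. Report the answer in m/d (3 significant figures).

Hydraulic gradient i = (243.22 − 241.84) / 328 = 1.38 / 328 = 0.004207
t = 2.31 years = 843.2 d
v = L / t = 1360 / 843.2 = 1.613 m/d
K = v · n / i = 1.613 × 0.05 / 0.004207 = 19.2 m/d

19.2 m/d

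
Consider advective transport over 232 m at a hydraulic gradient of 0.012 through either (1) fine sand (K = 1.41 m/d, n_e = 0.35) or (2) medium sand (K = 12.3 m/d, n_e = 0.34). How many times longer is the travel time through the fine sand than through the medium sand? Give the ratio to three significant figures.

Unit 1 (fine sand): v = 1.41×0.012/0.35 = 0.04834 m/d, t = 232/0.04834 = 4799 d
Unit 2 (medium sand): v = 12.3×0.012/0.34 = 0.4341 m/d, t = 232/0.4341 = 534.4 d
t(fine sand) / t(medium sand) = 4799/534.4 = 8.98

8.98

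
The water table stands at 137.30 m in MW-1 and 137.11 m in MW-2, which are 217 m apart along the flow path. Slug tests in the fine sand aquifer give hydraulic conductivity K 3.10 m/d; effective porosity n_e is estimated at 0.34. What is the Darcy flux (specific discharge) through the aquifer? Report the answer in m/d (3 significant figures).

Hydraulic gradient i = (137.30 − 137.11) / 217 = 0.19 / 217 = 8.756e-4
Darcy flux q = K·i = 3.10 × 8.756e-4 = 0.002714 m/d

0.00271 m/d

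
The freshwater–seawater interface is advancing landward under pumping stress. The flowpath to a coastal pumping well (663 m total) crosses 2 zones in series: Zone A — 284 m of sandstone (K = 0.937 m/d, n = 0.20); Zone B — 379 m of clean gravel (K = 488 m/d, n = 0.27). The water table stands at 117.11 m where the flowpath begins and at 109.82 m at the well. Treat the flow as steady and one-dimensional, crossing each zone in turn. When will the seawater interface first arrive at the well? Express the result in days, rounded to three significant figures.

Total head drop ΔH = 117.11 − 109.82 = 7.29 m
Continuity: the same q passes through each zone, so ΔH = q·Σ(L_j/K_j) — the zones act as resistances in series.
Σ(L/K) = 284/0.937 + 379/488 = 303.1 + 0.7766 = 303.9 d
q = ΔH / Σ(L/K) = 7.29 / 303.9 = 0.02399 m/d (same in every zone)
Zone A: v = q/n = 0.02399/0.20 = 0.1200 m/d → t_A = 284/0.1200 = 2368 d
Zone B: v = q/n = 0.02399/0.27 = 0.08885 m/d → t_B = 379/0.08885 = 4265 d
Total t = 2368 + 4265 = 6633 d

6630 days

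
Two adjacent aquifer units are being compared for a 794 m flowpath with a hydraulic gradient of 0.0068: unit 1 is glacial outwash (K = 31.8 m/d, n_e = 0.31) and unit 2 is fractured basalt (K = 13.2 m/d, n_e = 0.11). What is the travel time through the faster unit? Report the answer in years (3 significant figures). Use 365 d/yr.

2.67 years

Unit 1 (glacial outwash): v = 31.8×0.0068/0.31 = 0.6975 m/d, t = 794/0.6975 = 1138 d
Unit 2 (fractured basalt): v = 13.2×0.0068/0.11 = 0.8160 m/d, t = 794/0.8160 = 973.0 d
Faster: 973.0 d / 365 = 2.67 yr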